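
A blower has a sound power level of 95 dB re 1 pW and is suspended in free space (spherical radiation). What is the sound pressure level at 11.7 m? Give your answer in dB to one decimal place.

The power spreads over a sphere of area 4π·r², so L_p = L_w − 10·log₁₀(4π·r²).
4π·r² = 1720 m², 10·log₁₀ of that is 32.356 dB.
L_p = 95 − 32.356 = 62.64 dB.

62.6 dB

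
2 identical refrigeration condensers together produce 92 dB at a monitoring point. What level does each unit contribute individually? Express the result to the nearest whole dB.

89 dB

2 equal contributions raise the level by 10·log₁₀ 2 = 3.010 dB, so each unit alone gives 92 − 3.010.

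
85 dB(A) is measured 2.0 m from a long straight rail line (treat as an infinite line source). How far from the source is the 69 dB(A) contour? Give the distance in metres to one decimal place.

The 16.0 dB drop corresponds to a distance ratio of 10^(16.0/10) for a line source.
r₂ = 2.0·10^((85−69)/10) = 2.0·10^(16.0/10) = 79.62 m.

79.6 m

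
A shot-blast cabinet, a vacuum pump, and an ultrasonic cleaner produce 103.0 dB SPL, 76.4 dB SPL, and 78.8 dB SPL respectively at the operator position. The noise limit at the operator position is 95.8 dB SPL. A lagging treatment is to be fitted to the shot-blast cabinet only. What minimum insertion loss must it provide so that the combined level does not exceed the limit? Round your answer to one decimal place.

Fixed contribution from the other sources: Σ 10^(L/10) = 10^(76.4/10) + 10^(78.8/10) = 1.195e+08 (80.77 dB SPL).
To meet 95.8 dB SPL overall, the treated shot-blast cabinet may contribute at most 10^(95.8/10) − 1.195e+08 = 3.682e+09, i.e. 95.66 dB SPL.
Required insertion loss = 103.0 − 95.66 = 7.34 dB.

7.3 dB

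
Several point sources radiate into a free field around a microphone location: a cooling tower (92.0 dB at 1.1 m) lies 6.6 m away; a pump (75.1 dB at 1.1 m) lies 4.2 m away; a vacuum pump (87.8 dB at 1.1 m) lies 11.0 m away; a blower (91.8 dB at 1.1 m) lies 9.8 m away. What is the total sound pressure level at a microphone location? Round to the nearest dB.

Apply inverse-square spreading to bring every level to the receiver, then sum 10^(L/10).
cooling tower: 92.0 − 20·log₁₀(6.6/1.1) = 92.0 − 15.56 = 76.44 dB.
pump: 75.1 − 20·log₁₀(4.2/1.1) = 75.1 − 11.64 = 63.46 dB.
vacuum pump: 87.8 − 20·log₁₀(11.0/1.1) = 87.8 − 20.00 = 67.80 dB.
blower: 91.8 − 20·log₁₀(9.8/1.1) = 91.8 − 19.00 = 72.80 dB.
Σ 10^(L/10) = 7.134e+07 → L_total = 10·log₁₀(7.134e+07) = 78.53 dB.

79 dB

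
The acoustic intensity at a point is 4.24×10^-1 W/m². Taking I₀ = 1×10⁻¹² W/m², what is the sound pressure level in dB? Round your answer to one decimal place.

L = 10·log₁₀(I/I₀) = 10·log₁₀(4.24×10^-1/10⁻¹²) = 10·log₁₀(4.24×10^11).
L = 10·(0.6274 + 11) = 116.27 dB.

116.3 dB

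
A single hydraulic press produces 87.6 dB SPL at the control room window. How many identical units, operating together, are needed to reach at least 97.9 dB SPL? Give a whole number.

11

Need L₁ + 10·log₁₀ N ≥ 97.9, i.e. log₁₀ N ≥ 1.03.
N ≥ 10^(10.3/10) = 10.715, so N = 11.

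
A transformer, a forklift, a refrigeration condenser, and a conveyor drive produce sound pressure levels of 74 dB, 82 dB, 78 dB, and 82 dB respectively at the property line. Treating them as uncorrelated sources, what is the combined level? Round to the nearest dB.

For uncorrelated sources the intensities add, so convert each level to linear form, sum, and take 10·log₁₀ of the total.
Σ 10^(L/10) = 10^(74/10) + 10^(82/10) + 10^(78/10) + 10^(82/10) = 4.052e+08.
L_total = 10·log₁₀(4.052e+08) = 86.08 dB.

86 dB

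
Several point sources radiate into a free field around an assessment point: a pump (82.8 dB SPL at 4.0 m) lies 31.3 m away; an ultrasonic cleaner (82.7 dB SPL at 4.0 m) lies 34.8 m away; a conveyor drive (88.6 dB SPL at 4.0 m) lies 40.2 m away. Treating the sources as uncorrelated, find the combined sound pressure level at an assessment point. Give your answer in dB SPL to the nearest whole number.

71 dB SPL

First find each source's level at the receiver (point-source: −20·log₁₀(r/r_ref)), then combine on an intensity basis.
pump: 82.8 − 20·log₁₀(31.3/4.0) = 82.8 − 17.87 = 64.93 dB SPL.
ultrasonic cleaner: 82.7 − 20·log₁₀(34.8/4.0) = 82.7 − 18.79 = 63.91 dB SPL.
conveyor drive: 88.6 − 20·log₁₀(40.2/4.0) = 88.6 − 20.04 = 68.56 dB SPL.
Σ 10^(L/10) = 1.274e+07 → L_total = 10·log₁₀(1.274e+07) = 71.05 dB SPL.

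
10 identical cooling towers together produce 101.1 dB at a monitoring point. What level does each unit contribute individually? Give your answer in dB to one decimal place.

For N identical incoherent sources L_total = L₁ + 10·log₁₀ N, so L₁ = 101.1 − 10·log₁₀(10) = 101.1 − 10.000.

91.1 dB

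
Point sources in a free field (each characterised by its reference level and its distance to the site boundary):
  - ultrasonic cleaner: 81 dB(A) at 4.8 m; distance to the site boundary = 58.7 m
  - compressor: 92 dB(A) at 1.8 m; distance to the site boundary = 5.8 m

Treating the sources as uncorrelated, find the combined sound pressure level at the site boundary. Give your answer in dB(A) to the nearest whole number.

82 dB(A)

Apply inverse-square spreading to bring every level to the receiver, then sum 10^(L/10).
ultrasonic cleaner: 81 − 20·log₁₀(58.7/4.8) = 81 − 21.75 = 59.25 dB(A).
compressor: 92 − 20·log₁₀(5.8/1.8) = 92 − 10.16 = 81.84 dB(A).
Σ 10^(L/10) = 1.535e+08 → L_total = 10·log₁₀(1.535e+08) = 81.86 dB(A).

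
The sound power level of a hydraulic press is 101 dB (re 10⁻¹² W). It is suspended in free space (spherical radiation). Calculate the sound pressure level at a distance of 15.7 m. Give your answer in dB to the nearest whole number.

L_p = L_w − 10·log₁₀(4π·r²) with r = 15.7 m.
4π·r² = 3097 m², 10·log₁₀ of that is 34.910 dB.
L_p = 101 − 34.910 = 66.09 dB.

66 dB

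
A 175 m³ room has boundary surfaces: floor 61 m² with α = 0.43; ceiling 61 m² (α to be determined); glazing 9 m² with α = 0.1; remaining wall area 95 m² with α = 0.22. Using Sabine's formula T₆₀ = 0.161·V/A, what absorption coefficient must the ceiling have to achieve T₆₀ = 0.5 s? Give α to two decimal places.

0.14

From T₆₀ = 0.161·V/A, the target T₆₀ = 0.5 s needs A = 0.161·175/0.5 = 56.35 m².
Absorption from the other surfaces = 61·0.43 + 9·0.1 + 95·0.22 = 48.03 m², so the ceiling must supply 8.32 m² over 61 m².
α = 8.32/61 = 0.136.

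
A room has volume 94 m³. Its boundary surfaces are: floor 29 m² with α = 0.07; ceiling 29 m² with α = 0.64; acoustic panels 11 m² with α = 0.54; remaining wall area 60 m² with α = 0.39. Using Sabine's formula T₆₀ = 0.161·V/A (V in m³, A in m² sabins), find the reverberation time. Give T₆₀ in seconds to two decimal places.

0.30 s

Summing Sᵢαᵢ: 29·0.07 + 29·0.64 + 11·0.54 + 60·0.39 = 49.93 m².
T₆₀ = 0.161 × 94 / 49.93 = 0.303 s.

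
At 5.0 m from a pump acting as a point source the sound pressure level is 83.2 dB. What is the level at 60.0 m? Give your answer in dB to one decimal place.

61.6 dB

Point-source attenuation: ΔL = 20·log₁₀(r₂/r₁) = 20·log₁₀(60.0/5.0) = 21.584 dB.
L₂ = 83.2 − 20·log₁₀(60.0/5.0) = 83.2 − 21.584 = 61.62 dB.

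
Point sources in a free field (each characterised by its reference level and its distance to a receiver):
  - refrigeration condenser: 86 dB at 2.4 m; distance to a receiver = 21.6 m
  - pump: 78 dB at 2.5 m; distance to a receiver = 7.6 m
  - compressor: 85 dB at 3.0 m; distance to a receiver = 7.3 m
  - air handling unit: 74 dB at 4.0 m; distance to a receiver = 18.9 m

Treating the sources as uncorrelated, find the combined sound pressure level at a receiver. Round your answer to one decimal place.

Propagate each source to the receiver with L = L_ref − 20·log₁₀(r/r_ref), then add intensities.
refrigeration condenser: 86 − 20·log₁₀(21.6/2.4) = 86 − 19.08 = 66.92 dB.
pump: 78 − 20·log₁₀(7.6/2.5) = 78 − 9.66 = 68.34 dB.
compressor: 85 − 20·log₁₀(7.3/3.0) = 85 − 7.72 = 77.28 dB.
air handling unit: 74 − 20·log₁₀(18.9/4.0) = 74 − 13.49 = 60.51 dB.
Σ 10^(L/10) = 6.627e+07 → L_total = 10·log₁₀(6.627e+07) = 78.21 dB.

78.2 dB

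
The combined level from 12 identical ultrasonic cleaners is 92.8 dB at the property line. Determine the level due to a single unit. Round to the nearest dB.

Dividing the total intensity by 12 lowers the level by 10·log₁₀ 12 = 10.792 dB: L₁ = 92.8 − 10.792.

82 dB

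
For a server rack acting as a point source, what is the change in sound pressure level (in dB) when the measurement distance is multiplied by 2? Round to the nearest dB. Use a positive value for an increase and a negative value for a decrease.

Point-source spreading: ΔL = −20·log₁₀(r₂/r₁).
ΔL = −20·log₁₀(2) = -6.02 dB.

-6 dB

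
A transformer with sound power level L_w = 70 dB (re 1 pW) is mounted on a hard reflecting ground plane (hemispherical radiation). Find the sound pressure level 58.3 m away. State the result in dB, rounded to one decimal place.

L_p = L_w − 10·log₁₀(2π·r²) with r = 58.3 m.
2π·r² = 2.136e+04 m², 10·log₁₀ of that is 43.295 dB.
L_p = 70 − 43.295 = 26.70 dB.

26.7 dB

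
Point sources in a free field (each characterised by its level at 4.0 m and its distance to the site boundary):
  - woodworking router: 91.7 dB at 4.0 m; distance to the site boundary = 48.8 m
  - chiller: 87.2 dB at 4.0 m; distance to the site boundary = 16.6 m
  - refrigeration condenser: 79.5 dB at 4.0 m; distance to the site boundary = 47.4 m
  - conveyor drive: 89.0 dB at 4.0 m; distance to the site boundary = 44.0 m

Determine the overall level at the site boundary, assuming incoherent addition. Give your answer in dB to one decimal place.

76.8 dB

First find each source's level at the receiver (point-source: −20·log₁₀(r/r_ref)), then combine on an intensity basis.
woodworking router: 91.7 − 20·log₁₀(48.8/4.0) = 91.7 − 21.73 = 69.97 dB.
chiller: 87.2 − 20·log₁₀(16.6/4.0) = 87.2 − 12.36 = 74.84 dB.
refrigeration condenser: 79.5 − 20·log₁₀(47.4/4.0) = 79.5 − 21.47 = 58.03 dB.
conveyor drive: 89.0 − 20·log₁₀(44.0/4.0) = 89.0 − 20.83 = 68.17 dB.
Σ 10^(L/10) = 4.761e+07 → L_total = 10·log₁₀(4.761e+07) = 76.78 dB.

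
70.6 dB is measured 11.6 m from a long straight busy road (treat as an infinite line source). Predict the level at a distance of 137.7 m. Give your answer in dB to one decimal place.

59.9 dB

For a line source, L₂ = L₁ − 10·log₁₀(r₂/r₁).
L₂ = 70.6 − 10·log₁₀(137.7/11.6) = 70.6 − 10.745 = 59.86 dB.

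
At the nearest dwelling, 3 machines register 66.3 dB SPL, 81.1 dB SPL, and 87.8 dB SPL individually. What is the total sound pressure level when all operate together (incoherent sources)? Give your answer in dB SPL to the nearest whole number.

Incoherent sources combine by intensity addition: L_total = 10·log₁₀(Σ 10^(L_i/10)).
Σ 10^(L/10) = 10^(66.3/10) + 10^(81.1/10) + 10^(87.8/10) = 7.357e+08.
L_total = 10·log₁₀(7.357e+08) = 88.67 dB SPL.

89 dB SPL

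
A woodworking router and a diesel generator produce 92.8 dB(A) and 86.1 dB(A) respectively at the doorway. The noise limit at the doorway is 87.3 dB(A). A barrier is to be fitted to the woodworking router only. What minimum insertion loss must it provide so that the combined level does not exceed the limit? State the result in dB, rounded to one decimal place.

Everything except the woodworking router sums to 10^(86.1/10) = 4.074e+08 in linear terms, 86.10 dB(A).
To meet 87.3 dB(A) overall, the treated woodworking router may contribute at most 10^(87.3/10) − 4.074e+08 = 1.297e+08, i.e. 81.13 dB(A).
So the woodworking router must be reduced from 92.8 to 81.13 dB(A): IL = 11.67 dB.

11.7 dB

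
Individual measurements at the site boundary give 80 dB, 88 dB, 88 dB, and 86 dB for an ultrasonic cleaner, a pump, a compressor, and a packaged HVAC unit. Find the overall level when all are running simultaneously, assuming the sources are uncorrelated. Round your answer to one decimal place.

Incoherent sources combine by intensity addition: L_total = 10·log₁₀(Σ 10^(L_i/10)).
Σ 10^(L/10) = 10^(80/10) + 10^(88/10) + 10^(88/10) + 10^(86/10) = 1.760e+09.
L_total = 10·log₁₀(1.760e+09) = 92.46 dB.

92.5 dB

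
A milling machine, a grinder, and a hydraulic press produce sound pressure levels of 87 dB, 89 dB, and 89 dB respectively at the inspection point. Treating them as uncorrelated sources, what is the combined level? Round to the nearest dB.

93 dB

For uncorrelated sources the intensities add, so convert each level to linear form, sum, and take 10·log₁₀ of the total.
Σ 10^(L/10) = 10^(87/10) + 10^(89/10) + 10^(89/10) = 2.090e+09.
L_total = 10·log₁₀(2.090e+09) = 93.20 dB.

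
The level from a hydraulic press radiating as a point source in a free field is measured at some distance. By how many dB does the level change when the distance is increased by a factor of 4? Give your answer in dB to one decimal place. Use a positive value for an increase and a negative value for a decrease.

Point-source spreading: ΔL = −20·log₁₀(r₂/r₁).
ΔL = −20·log₁₀(4) = -12.04 dB.

-12.0 dB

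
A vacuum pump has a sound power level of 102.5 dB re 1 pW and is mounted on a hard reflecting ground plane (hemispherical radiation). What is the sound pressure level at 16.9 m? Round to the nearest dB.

Free-field hemispherical radiation: L_p = L_w − 10·log₁₀(2π·r²), r = 16.9 m.
2π·r² = 1795 m², 10·log₁₀ of that is 32.540 dB.
L_p = 102.5 − 32.540 = 69.96 dB.

70 dB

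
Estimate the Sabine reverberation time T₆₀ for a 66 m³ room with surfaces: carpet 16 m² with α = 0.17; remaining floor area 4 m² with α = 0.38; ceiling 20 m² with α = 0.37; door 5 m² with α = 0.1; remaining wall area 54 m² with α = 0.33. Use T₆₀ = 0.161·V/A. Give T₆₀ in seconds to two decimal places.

Total absorption A = 16·0.17 + 4·0.38 + 20·0.37 + 5·0.1 + 54·0.33 = 29.96 m² sabins.
T₆₀ = 0.161 × 66 / 29.96 = 0.355 s.

0.35 s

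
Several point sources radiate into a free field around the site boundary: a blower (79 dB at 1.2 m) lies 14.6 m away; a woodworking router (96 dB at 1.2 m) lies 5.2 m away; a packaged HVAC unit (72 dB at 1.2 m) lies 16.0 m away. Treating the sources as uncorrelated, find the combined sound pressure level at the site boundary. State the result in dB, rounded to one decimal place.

Apply inverse-square spreading to bring every level to the receiver, then sum 10^(L/10).
blower: 79 − 20·log₁₀(14.6/1.2) = 79 − 21.70 = 57.30 dB.
woodworking router: 96 − 20·log₁₀(5.2/1.2) = 96 − 12.74 = 83.26 dB.
packaged HVAC unit: 72 − 20·log₁₀(16.0/1.2) = 72 − 22.50 = 49.50 dB.
Σ 10^(L/10) = 2.126e+08 → L_total = 10·log₁₀(2.126e+08) = 83.28 dB.

83.3 dB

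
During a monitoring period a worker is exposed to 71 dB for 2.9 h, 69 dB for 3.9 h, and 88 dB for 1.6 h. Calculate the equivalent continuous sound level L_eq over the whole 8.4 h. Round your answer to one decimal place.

81.1 dB

L_eq = 10·log₁₀[(1/T)·Σ tᵢ·10^(Lᵢ/10)] with T = 8.4 h.
Σ tᵢ·10^(Lᵢ/10) = 2.9·10^(71/10) + 3.9·10^(69/10) + 1.6·10^(88/10) = 1.077e+09.
L_eq = 10·log₁₀(1.077e+09/8.4) = 81.08 dB.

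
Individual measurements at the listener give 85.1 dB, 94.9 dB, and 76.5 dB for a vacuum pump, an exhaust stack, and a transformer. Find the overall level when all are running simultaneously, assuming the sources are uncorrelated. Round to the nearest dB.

95 dB

For uncorrelated sources the intensities add, so convert each level to linear form, sum, and take 10·log₁₀ of the total.
Σ 10^(L/10) = 10^(85.1/10) + 10^(94.9/10) + 10^(76.5/10) = 3.459e+09.
L_total = 10·log₁₀(3.459e+09) = 95.39 dB.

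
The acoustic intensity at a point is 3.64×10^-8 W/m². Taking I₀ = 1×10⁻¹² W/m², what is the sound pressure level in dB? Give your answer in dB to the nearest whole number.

46 dB

I/I₀ = 3.64×10^-8/10⁻¹² = 3.64×10^4, and L = 10·log₁₀(I/I₀).
L = 10·(0.5611 + 4) = 45.61 dB.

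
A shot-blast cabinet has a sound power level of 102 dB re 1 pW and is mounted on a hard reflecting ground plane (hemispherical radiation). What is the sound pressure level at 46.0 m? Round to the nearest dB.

61 dB

The power spreads over a hemisphere of area 2π·r², so L_p = L_w − 10·log₁₀(2π·r²).
2π·r² = 1.33e+04 m², 10·log₁₀ of that is 41.237 dB.
L_p = 102 − 41.237 = 60.76 dB.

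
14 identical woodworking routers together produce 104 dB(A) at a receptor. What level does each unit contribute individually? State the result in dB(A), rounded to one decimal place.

92.5 dB(A)

Dividing the total intensity by 14 lowers the level by 10·log₁₀ 14 = 11.461 dB: L₁ = 104 − 11.461.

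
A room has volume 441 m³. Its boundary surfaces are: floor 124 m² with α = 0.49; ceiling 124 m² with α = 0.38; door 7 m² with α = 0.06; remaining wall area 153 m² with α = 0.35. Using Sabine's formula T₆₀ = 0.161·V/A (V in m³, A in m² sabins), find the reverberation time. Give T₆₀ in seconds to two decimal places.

Total absorption A = 124·0.49 + 124·0.38 + 7·0.06 + 153·0.35 = 161.85 m² sabins.
T₆₀ = 0.161 × 441 / 161.85 = 0.439 s.

0.44 s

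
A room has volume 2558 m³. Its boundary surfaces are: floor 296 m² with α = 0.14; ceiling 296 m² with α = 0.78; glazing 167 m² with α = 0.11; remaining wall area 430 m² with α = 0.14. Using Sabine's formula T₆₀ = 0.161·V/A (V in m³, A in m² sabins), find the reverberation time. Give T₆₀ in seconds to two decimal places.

Summing Sᵢαᵢ: 296·0.14 + 296·0.78 + 167·0.11 + 430·0.14 = 350.89 m².
T₆₀ = 0.161 × 2558 / 350.89 = 1.174 s.

1.17 s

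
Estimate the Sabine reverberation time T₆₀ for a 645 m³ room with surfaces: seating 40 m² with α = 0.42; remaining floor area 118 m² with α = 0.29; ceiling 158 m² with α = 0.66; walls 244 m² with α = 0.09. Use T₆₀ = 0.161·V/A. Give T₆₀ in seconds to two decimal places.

0.59 s

Summing Sᵢαᵢ: 40·0.42 + 118·0.29 + 158·0.66 + 244·0.09 = 177.26 m².
T₆₀ = 0.161·V/A = 0.161·645/177.26 = 0.586 s.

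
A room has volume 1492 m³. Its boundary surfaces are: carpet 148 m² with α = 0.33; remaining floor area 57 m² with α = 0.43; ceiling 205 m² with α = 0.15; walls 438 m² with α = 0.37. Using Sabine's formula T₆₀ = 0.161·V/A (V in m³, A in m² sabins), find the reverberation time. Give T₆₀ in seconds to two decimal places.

0.90 s

A = Σ Sᵢαᵢ = 148·0.33 + 57·0.43 + 205·0.15 + 438·0.37 = 266.16 m².
T₆₀ = 0.161 × 1492 / 266.16 = 0.903 s.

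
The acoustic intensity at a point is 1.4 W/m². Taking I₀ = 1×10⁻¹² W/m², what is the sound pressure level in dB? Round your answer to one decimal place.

Dividing by I₀ shifts the exponent by 12: I/I₀ = 1.4×10^12.
L = 10·(0.1461 + 12) = 121.46 dB.

121.5 dB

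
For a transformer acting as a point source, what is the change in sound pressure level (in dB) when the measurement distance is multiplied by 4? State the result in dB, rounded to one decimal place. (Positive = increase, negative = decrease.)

-12.0 dB

Point-source spreading: ΔL = −20·log₁₀(r₂/r₁).
ΔL = −20·log₁₀(4) = -12.04 dB.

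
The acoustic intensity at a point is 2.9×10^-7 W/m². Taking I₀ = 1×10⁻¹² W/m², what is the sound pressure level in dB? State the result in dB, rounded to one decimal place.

I/I₀ = 2.9×10^-7/10⁻¹² = 2.9×10^5, and L = 10·log₁₀(I/I₀).
L = 10·(0.4624 + 5) = 54.62 dB.

54.6 dB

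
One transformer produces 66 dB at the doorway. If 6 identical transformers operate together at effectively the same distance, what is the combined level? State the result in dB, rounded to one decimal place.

73.8 dB

N identical incoherent sources raise the level by 10·log₁₀ N.
L_total = 66 + 10·log₁₀(6) = 66 + 7.782 = 73.78 dB.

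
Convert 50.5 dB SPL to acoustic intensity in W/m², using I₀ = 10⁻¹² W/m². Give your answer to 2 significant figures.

I = I₀·10^(L/10) = 10⁻¹² × 10^(50.5/10) = 10^(-6.950).

1.1e-07 W/m²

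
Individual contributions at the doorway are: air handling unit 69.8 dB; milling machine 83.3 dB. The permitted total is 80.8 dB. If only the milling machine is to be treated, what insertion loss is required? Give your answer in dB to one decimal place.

2.9 dB

The untreated sources together contribute 10^(69.8/10) = 9.550e+06, i.e. 69.80 dB.
The limit corresponds to 10^(80.8/10) = 1.202e+08; subtracting the fixed part leaves 1.107e+08 for the milling machine, i.e. 80.44 dB.
Required insertion loss = 83.3 − 80.44 = 2.86 dB.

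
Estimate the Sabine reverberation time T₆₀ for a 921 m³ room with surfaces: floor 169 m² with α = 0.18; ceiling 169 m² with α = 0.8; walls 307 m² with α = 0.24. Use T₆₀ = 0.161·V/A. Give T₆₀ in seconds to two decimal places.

0.62 s

A = Σ Sᵢαᵢ = 169·0.18 + 169·0.8 + 307·0.24 = 239.30 m².
T₆₀ = 0.161·V/A = 0.161·921/239.30 = 0.620 s.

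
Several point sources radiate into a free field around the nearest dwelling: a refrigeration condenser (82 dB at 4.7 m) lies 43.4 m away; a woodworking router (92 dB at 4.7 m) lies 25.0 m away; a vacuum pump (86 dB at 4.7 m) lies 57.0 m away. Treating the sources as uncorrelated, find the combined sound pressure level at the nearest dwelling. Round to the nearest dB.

78 dB

First find each source's level at the receiver (point-source: −20·log₁₀(r/r_ref)), then combine on an intensity basis.
refrigeration condenser: 82 − 20·log₁₀(43.4/4.7) = 82 − 19.31 = 62.69 dB.
woodworking router: 92 − 20·log₁₀(25.0/4.7) = 92 − 14.52 = 77.48 dB.
vacuum pump: 86 − 20·log₁₀(57.0/4.7) = 86 − 21.68 = 64.32 dB.
Σ 10^(L/10) = 6.058e+07 → L_total = 10·log₁₀(6.058e+07) = 77.82 dB.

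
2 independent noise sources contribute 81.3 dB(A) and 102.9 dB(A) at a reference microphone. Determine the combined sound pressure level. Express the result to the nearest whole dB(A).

103 dB(A)

For uncorrelated sources the intensities add, so convert each level to linear form, sum, and take 10·log₁₀ of the total.
Σ 10^(L/10) = 10^(81.3/10) + 10^(102.9/10) = 1.963e+10.
L_total = 10·log₁₀(1.963e+10) = 102.93 dB(A).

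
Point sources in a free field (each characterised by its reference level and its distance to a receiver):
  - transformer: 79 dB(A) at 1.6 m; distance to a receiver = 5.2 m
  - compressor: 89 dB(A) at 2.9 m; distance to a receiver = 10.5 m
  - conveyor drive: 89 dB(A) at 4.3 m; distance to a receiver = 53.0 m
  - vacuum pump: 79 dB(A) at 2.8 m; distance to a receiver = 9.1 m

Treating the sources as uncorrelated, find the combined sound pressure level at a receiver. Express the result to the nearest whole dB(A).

79 dB(A)

First find each source's level at the receiver (point-source: −20·log₁₀(r/r_ref)), then combine on an intensity basis.
transformer: 79 − 20·log₁₀(5.2/1.6) = 79 − 10.24 = 68.76 dB(A).
compressor: 89 − 20·log₁₀(10.5/2.9) = 89 − 11.18 = 77.82 dB(A).
conveyor drive: 89 − 20·log₁₀(53.0/4.3) = 89 − 21.82 = 67.18 dB(A).
vacuum pump: 79 − 20·log₁₀(9.1/2.8) = 79 − 10.24 = 68.76 dB(A).
Σ 10^(L/10) = 8.086e+07 → L_total = 10·log₁₀(8.086e+07) = 79.08 dB(A).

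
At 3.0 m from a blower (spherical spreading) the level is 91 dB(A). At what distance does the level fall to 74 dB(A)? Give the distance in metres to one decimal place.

For a point source L₁ − L₂ = 20·log₁₀(r₂/r₁), so r₂ = r₁·10^((L₁−L₂)/20).
r₂ = 3.0·10^((91−74)/20) = 3.0·10^(17.0/20) = 21.24 m.

21.2 m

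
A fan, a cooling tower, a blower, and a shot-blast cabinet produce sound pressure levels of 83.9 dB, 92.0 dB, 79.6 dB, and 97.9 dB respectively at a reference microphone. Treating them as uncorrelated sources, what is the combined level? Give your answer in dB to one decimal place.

For uncorrelated sources the intensities add, so convert each level to linear form, sum, and take 10·log₁₀ of the total.
Σ 10^(L/10) = 10^(83.9/10) + 10^(92.0/10) + 10^(79.6/10) + 10^(97.9/10) = 8.088e+09.
L_total = 10·log₁₀(8.088e+09) = 99.08 dB.

99.1 dB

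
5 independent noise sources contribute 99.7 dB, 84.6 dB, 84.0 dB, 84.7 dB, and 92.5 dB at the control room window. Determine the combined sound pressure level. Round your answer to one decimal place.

100.8 dB

For uncorrelated sources the intensities add, so convert each level to linear form, sum, and take 10·log₁₀ of the total.
Σ 10^(L/10) = 10^(99.7/10) + 10^(84.6/10) + 10^(84.0/10) + 10^(84.7/10) + 10^(92.5/10) = 1.195e+10.
L_total = 10·log₁₀(1.195e+10) = 100.77 dB.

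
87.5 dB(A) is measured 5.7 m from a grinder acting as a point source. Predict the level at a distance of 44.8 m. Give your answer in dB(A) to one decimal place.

Spherical spreading from a point source gives a 20·log₁₀(r₂/r₁) drop.
L₂ = 87.5 − 20·log₁₀(44.8/5.7) = 87.5 − 17.908 = 69.59 dB(A).

69.6 dB(A)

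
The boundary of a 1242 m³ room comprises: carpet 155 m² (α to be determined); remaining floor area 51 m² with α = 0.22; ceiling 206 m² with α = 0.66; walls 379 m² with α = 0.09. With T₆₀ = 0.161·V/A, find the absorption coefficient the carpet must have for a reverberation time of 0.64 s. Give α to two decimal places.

0.85

Required total absorption A = 0.161·1242/0.64 = 312.44 m².
Absorption from the other surfaces = 51·0.22 + 206·0.66 + 379·0.09 = 181.29 m², so the carpet must supply 131.15 m² over 155 m².
α = 131.15/155 = 0.846.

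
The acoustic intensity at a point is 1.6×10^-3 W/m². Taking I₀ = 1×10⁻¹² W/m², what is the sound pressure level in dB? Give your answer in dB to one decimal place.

Dividing by I₀ shifts the exponent by 12: I/I₀ = 1.6×10^9.
L = 10·(0.2041 + 9) = 92.04 dB.

92.0 dB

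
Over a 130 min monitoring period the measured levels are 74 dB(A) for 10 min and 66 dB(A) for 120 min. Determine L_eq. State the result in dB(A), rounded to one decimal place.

Weight each interval's intensity by its duration and average over T = 130 min:
Σ tᵢ·10^(Lᵢ/10) = 10·10^(74/10) + 120·10^(66/10) = 7.289e+08.
L_eq = 10·log₁₀(7.289e+08/130) = 67.49 dB(A).

67.5 dB(A)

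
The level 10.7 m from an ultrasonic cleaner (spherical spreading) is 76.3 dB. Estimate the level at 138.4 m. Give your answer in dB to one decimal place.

Point-source attenuation: ΔL = 20·log₁₀(r₂/r₁) = 20·log₁₀(138.4/10.7) = 22.235 dB.
L₂ = 76.3 − 20·log₁₀(138.4/10.7) = 76.3 − 22.235 = 54.06 dB.

54.1 dB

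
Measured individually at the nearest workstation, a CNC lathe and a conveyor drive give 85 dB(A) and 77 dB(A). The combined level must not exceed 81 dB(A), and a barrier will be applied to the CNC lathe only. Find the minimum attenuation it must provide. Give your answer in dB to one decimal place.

Fixed contribution from the other source: Σ 10^(L/10) = 10^(77/10) = 5.012e+07 (77.00 dB(A)).
To meet 81 dB(A) overall, the treated CNC lathe may contribute at most 10^(81/10) − 5.012e+07 = 7.577e+07, i.e. 78.80 dB(A).
So the CNC lathe must be reduced from 85 to 78.80 dB(A): IL = 6.20 dB.

6.2 dB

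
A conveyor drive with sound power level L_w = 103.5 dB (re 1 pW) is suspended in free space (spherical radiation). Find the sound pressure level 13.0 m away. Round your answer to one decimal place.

70.2 dB

Free-field spherical radiation: L_p = L_w − 10·log₁₀(4π·r²), r = 13.0 m.
4π·r² = 2124 m², 10·log₁₀ of that is 33.271 dB.
L_p = 103.5 − 33.271 = 70.23 dB.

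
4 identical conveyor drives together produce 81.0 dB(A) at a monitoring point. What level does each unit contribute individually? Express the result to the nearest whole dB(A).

Dividing the total intensity by 4 lowers the level by 10·log₁₀ 4 = 6.021 dB: L₁ = 81.0 − 6.021.

75 dB(A)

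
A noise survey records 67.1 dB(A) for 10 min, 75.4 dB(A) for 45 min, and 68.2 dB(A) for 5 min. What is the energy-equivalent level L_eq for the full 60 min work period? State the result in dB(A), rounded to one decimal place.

The energy average is taken in the linear domain: L_eq = 10·log₁₀[(Σ tᵢ·10^(Lᵢ/10))/T], T = 60 min.
Σ tᵢ·10^(Lᵢ/10) = 10·10^(67.1/10) + 45·10^(75.4/10) + 5·10^(68.2/10) = 1.645e+09.
L_eq = 10·log₁₀(1.645e+09/60) = 74.38 dB(A).

74.4 dB(A)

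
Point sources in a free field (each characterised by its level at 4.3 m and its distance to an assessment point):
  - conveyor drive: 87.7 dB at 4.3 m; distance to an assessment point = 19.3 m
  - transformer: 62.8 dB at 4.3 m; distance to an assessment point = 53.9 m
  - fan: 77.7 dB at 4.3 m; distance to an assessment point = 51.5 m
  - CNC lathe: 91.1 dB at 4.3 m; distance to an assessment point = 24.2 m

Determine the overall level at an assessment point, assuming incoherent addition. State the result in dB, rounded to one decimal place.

Apply inverse-square spreading to bring every level to the receiver, then sum 10^(L/10).
conveyor drive: 87.7 − 20·log₁₀(19.3/4.3) = 87.7 − 13.04 = 74.66 dB.
transformer: 62.8 − 20·log₁₀(53.9/4.3) = 62.8 − 21.96 = 40.84 dB.
fan: 77.7 − 20·log₁₀(51.5/4.3) = 77.7 − 21.57 = 56.13 dB.
CNC lathe: 91.1 − 20·log₁₀(24.2/4.3) = 91.1 − 15.01 = 76.09 dB.
Σ 10^(L/10) = 7.033e+07 → L_total = 10·log₁₀(7.033e+07) = 78.47 dB.

78.5 dB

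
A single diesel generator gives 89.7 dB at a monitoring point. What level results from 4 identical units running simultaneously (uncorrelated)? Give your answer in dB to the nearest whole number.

N identical incoherent sources raise the level by 10·log₁₀ N.
L_total = 89.7 + 10·log₁₀(4) = 89.7 + 6.021 = 95.72 dB.

96 dB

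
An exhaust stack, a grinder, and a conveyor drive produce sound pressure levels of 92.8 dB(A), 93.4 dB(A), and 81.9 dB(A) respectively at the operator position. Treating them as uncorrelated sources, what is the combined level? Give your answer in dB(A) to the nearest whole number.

96 dB(A)

Incoherent sources combine by intensity addition: L_total = 10·log₁₀(Σ 10^(L_i/10)).
Σ 10^(L/10) = 10^(92.8/10) + 10^(93.4/10) + 10^(81.9/10) = 4.248e+09.
L_total = 10·log₁₀(4.248e+09) = 96.28 dB(A).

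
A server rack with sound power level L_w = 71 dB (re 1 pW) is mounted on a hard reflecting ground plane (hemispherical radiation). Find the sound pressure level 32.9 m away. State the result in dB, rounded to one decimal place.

32.7 dB

The power spreads over a hemisphere of area 2π·r², so L_p = L_w − 10·log₁₀(2π·r²).
2π·r² = 6801 m², 10·log₁₀ of that is 38.326 dB.
L_p = 71 − 38.326 = 32.67 dB.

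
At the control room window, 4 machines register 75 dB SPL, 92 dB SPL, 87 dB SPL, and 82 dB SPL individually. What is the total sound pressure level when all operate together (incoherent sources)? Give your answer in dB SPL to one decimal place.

For uncorrelated sources the intensities add, so convert each level to linear form, sum, and take 10·log₁₀ of the total.
Σ 10^(L/10) = 10^(75/10) + 10^(92/10) + 10^(87/10) + 10^(82/10) = 2.276e+09.
L_total = 10·log₁₀(2.276e+09) = 93.57 dB SPL.

93.6 dB SPL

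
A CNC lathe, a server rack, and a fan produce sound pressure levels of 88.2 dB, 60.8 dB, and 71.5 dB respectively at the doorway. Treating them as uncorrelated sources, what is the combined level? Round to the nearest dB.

Incoherent sources combine by intensity addition: L_total = 10·log₁₀(Σ 10^(L_i/10)).
Σ 10^(L/10) = 10^(88.2/10) + 10^(60.8/10) + 10^(71.5/10) = 6.760e+08.
L_total = 10·log₁₀(6.760e+08) = 88.30 dB.

88 dB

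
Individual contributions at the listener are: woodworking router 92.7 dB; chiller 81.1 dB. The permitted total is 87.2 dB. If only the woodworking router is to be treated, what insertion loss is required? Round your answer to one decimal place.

6.7 dB

Everything except the woodworking router sums to 10^(81.1/10) = 1.288e+08 in linear terms, 81.10 dB.
To meet 87.2 dB overall, the treated woodworking router may contribute at most 10^(87.2/10) − 1.288e+08 = 3.960e+08, i.e. 85.98 dB.
Required insertion loss = 92.7 − 85.98 = 6.72 dB.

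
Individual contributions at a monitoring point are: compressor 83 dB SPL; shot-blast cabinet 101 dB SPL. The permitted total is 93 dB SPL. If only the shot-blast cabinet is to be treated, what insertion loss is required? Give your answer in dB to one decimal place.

Fixed contribution from the other source: Σ 10^(L/10) = 10^(83/10) = 1.995e+08 (83.00 dB SPL).
The limit corresponds to 10^(93/10) = 1.995e+09; subtracting the fixed part leaves 1.796e+09 for the shot-blast cabinet, i.e. 92.54 dB SPL.
So the shot-blast cabinet must be reduced from 101 to 92.54 dB SPL: IL = 8.46 dB.

8.5 dB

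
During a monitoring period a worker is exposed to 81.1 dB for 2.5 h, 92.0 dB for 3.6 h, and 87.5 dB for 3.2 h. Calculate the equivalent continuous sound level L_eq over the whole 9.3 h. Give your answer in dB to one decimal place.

The energy average is taken in the linear domain: L_eq = 10·log₁₀[(Σ tᵢ·10^(Lᵢ/10))/T], T = 9.3 h.
Σ tᵢ·10^(Lᵢ/10) = 2.5·10^(81.1/10) + 3.6·10^(92.0/10) + 3.2·10^(87.5/10) = 7.827e+09.
L_eq = 10·log₁₀(7.827e+09/9.3) = 89.25 dB.

89.3 dB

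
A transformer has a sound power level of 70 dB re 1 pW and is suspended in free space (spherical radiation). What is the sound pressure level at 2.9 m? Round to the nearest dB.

The power spreads over a sphere of area 4π·r², so L_p = L_w − 10·log₁₀(4π·r²).
4π·r² = 105.7 m², 10·log₁₀ of that is 20.240 dB.
L_p = 70 − 20.240 = 49.76 dB.

50 dB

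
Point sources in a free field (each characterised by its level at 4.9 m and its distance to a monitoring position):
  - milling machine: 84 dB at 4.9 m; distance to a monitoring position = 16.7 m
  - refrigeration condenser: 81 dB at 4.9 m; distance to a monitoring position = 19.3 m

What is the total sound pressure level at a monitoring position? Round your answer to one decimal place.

Apply inverse-square spreading to bring every level to the receiver, then sum 10^(L/10).
milling machine: 84 − 20·log₁₀(16.7/4.9) = 84 − 10.65 = 73.35 dB.
refrigeration condenser: 81 − 20·log₁₀(19.3/4.9) = 81 − 11.91 = 69.09 dB.
Σ 10^(L/10) = 2.974e+07 → L_total = 10·log₁₀(2.974e+07) = 74.73 dB.

74.7 dB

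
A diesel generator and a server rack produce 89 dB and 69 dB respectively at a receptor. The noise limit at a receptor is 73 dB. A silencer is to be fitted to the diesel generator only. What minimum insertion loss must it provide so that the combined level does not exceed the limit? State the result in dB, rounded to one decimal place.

18.2 dB

Everything except the diesel generator sums to 10^(69/10) = 7.943e+06 in linear terms, 69.00 dB.
To meet 73 dB overall, the treated diesel generator may contribute at most 10^(73/10) − 7.943e+06 = 1.201e+07, i.e. 70.80 dB.
So the diesel generator must be reduced from 89 to 70.80 dB: IL = 18.20 dB.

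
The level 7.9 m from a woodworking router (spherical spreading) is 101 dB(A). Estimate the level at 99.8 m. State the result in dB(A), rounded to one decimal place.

79.0 dB(A)

Spherical spreading from a point source gives a 20·log₁₀(r₂/r₁) drop.
L₂ = 101 − 20·log₁₀(99.8/7.9) = 101 − 22.030 = 78.97 dB(A).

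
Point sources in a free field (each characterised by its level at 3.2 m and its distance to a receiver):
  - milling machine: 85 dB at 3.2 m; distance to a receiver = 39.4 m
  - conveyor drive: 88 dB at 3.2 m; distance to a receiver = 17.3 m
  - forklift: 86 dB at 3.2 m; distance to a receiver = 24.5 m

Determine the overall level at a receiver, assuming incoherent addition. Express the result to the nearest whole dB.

Apply inverse-square spreading to bring every level to the receiver, then sum 10^(L/10).
milling machine: 85 − 20·log₁₀(39.4/3.2) = 85 − 21.81 = 63.19 dB.
conveyor drive: 88 − 20·log₁₀(17.3/3.2) = 88 − 14.66 = 73.34 dB.
forklift: 86 − 20·log₁₀(24.5/3.2) = 86 − 17.68 = 68.32 dB.
Σ 10^(L/10) = 3.047e+07 → L_total = 10·log₁₀(3.047e+07) = 74.84 dB.

75 dB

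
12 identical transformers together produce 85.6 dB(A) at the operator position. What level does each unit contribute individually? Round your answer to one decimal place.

74.8 dB(A)

For N identical incoherent sources L_total = L₁ + 10·log₁₀ N, so L₁ = 85.6 − 10·log₁₀(12) = 85.6 − 10.792.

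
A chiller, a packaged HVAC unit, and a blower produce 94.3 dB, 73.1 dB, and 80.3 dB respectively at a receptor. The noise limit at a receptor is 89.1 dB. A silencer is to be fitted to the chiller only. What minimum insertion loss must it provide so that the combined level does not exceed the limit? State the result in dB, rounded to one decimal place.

5.9 dB

Fixed contribution from the other sources: Σ 10^(L/10) = 10^(73.1/10) + 10^(80.3/10) = 1.276e+08 (81.06 dB).
To meet 89.1 dB overall, the treated chiller may contribute at most 10^(89.1/10) − 1.276e+08 = 6.853e+08, i.e. 88.36 dB.
Required insertion loss = 94.3 − 88.36 = 5.94 dB.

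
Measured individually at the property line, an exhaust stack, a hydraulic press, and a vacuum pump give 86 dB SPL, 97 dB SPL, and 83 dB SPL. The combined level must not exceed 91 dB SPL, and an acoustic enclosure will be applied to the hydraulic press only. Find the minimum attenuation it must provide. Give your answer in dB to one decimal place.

Fixed contribution from the other sources: Σ 10^(L/10) = 10^(86/10) + 10^(83/10) = 5.976e+08 (87.76 dB SPL).
The limit corresponds to 10^(91/10) = 1.259e+09; subtracting the fixed part leaves 6.613e+08 for the hydraulic press, i.e. 88.20 dB SPL.
Required insertion loss = 97 − 88.20 = 8.80 dB.

8.8 dB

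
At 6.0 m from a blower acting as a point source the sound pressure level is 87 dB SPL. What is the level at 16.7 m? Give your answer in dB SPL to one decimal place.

Spherical spreading from a point source gives a 20·log₁₀(r₂/r₁) drop.
L₂ = 87 − 20·log₁₀(16.7/6.0) = 87 − 8.891 = 78.11 dB SPL.

78.1 dB SPL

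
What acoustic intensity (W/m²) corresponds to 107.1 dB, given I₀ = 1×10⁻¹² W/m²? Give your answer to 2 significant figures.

0.051 W/m²

I = I₀·10^(L/10) = 10⁻¹² × 10^(107.1/10) = 10^(-1.290).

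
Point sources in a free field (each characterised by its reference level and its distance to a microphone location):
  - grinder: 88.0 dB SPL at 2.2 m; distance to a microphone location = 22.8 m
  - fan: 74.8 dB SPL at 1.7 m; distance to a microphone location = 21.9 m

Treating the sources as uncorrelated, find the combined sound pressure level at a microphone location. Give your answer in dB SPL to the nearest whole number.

Propagate each source to the receiver with L = L_ref − 20·log₁₀(r/r_ref), then add intensities.
grinder: 88.0 − 20·log₁₀(22.8/2.2) = 88.0 − 20.31 = 67.69 dB SPL.
fan: 74.8 − 20·log₁₀(21.9/1.7) = 74.8 − 22.20 = 52.60 dB SPL.
Σ 10^(L/10) = 6.057e+06 → L_total = 10·log₁₀(6.057e+06) = 67.82 dB SPL.

68 dB SPL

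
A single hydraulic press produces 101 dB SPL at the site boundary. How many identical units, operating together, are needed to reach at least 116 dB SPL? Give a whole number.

32

N identical sources give L₁ + 10·log₁₀ N, so require 10·log₁₀ N ≥ 116 − 101 = 15.0 dB.
N ≥ 10^(15.0/10) = 31.623, so N = 32.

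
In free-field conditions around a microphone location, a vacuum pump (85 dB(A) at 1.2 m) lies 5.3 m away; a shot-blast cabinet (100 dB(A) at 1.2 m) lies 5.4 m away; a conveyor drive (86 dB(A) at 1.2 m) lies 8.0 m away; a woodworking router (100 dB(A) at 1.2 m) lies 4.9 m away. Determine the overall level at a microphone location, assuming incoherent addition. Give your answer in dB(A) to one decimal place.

Propagate each source to the receiver with L = L_ref − 20·log₁₀(r/r_ref), then add intensities.
vacuum pump: 85 − 20·log₁₀(5.3/1.2) = 85 − 12.90 = 72.10 dB(A).
shot-blast cabinet: 100 − 20·log₁₀(5.4/1.2) = 100 − 13.06 = 86.94 dB(A).
conveyor drive: 86 − 20·log₁₀(8.0/1.2) = 86 − 16.48 = 69.52 dB(A).
woodworking router: 100 − 20·log₁₀(4.9/1.2) = 100 − 12.22 = 87.78 dB(A).
Σ 10^(L/10) = 1.119e+09 → L_total = 10·log₁₀(1.119e+09) = 90.49 dB(A).

90.5 dB(A)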